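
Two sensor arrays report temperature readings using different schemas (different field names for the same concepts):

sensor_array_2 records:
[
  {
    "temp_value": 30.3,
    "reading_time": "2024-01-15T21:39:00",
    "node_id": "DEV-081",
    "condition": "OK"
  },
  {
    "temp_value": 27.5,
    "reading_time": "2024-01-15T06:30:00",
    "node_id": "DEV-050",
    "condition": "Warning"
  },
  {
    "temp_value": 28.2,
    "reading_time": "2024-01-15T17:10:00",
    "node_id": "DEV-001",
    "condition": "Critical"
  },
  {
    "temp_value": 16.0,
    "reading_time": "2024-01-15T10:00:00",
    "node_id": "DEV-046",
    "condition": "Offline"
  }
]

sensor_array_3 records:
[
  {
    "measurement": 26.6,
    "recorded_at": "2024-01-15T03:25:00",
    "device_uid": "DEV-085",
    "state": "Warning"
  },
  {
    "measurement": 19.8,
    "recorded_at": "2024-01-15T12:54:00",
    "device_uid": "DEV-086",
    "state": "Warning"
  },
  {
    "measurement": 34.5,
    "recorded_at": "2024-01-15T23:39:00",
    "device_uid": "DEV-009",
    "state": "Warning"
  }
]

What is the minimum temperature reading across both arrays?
16.0

Schema mapping: "temp_value" (sensor_array_2) = "measurement" (sensor_array_3) = temperature reading

Minimum in sensor_array_2: 16.0
Minimum in sensor_array_3: 19.8

Overall minimum: min(16.0, 19.8) = 16.0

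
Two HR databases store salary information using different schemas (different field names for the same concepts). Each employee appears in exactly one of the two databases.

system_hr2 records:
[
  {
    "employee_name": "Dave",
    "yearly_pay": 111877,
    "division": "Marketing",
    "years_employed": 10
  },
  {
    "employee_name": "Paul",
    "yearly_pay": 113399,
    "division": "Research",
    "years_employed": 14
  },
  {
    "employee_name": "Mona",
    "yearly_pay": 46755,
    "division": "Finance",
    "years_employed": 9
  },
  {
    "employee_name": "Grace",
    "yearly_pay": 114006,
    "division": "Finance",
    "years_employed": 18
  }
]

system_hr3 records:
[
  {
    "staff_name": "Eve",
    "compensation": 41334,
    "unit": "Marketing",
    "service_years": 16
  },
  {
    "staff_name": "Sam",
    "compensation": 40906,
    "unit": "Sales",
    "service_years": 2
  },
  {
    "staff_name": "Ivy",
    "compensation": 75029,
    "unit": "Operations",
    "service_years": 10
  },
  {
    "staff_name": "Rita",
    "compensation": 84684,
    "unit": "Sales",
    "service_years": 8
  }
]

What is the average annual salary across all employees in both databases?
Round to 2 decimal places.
78498.75

Schema mapping: "yearly_pay" (system_hr2) = "compensation" (system_hr3) = annual salary

All salaries: [111877, 113399, 46755, 114006, 41334, 40906, 75029, 84684]
Sum: 627990
Count: 8
Average: 627990 / 8 = 78498.75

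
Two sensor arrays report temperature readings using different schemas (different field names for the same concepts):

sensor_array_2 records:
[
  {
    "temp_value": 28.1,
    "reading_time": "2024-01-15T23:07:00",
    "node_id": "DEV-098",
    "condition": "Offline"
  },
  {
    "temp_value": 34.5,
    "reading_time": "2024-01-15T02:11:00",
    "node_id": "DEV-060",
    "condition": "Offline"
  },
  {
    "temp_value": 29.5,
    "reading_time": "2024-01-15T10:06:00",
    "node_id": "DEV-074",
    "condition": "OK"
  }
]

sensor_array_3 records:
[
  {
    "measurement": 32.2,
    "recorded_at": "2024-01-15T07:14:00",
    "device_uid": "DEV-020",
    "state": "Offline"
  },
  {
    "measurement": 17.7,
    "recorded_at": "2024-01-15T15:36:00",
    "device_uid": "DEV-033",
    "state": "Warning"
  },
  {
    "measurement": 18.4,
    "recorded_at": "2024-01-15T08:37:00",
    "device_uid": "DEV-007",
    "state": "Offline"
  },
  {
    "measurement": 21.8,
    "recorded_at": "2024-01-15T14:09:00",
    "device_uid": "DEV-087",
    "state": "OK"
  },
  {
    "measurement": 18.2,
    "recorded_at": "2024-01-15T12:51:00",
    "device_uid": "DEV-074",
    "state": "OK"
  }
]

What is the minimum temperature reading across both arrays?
17.7

Schema mapping: "temp_value" (sensor_array_2) = "measurement" (sensor_array_3) = temperature reading

Minimum in sensor_array_2: 28.1
Minimum in sensor_array_3: 17.7

Overall minimum: min(28.1, 17.7) = 17.7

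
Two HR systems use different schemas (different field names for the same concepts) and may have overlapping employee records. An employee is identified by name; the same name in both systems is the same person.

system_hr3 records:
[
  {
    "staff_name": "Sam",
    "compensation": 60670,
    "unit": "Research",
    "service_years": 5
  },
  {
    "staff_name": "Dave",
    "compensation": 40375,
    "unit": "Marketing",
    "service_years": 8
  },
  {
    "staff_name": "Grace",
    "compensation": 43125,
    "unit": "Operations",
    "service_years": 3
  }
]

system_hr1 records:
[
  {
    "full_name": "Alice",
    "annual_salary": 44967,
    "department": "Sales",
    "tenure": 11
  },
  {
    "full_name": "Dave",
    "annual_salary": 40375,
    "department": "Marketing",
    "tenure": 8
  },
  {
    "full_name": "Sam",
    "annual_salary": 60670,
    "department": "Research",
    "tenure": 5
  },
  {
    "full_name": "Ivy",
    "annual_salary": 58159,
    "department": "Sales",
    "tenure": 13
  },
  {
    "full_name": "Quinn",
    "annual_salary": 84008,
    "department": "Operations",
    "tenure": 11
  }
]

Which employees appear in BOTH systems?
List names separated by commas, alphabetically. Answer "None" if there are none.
Dave, Sam

Schema mapping: "staff_name" (system_hr3) = "full_name" (system_hr1) = employee name

Names in system_hr3: ['Dave', 'Grace', 'Sam']
Names in system_hr1: ['Alice', 'Dave', 'Ivy', 'Quinn', 'Sam']

Intersection: ['Dave', 'Sam']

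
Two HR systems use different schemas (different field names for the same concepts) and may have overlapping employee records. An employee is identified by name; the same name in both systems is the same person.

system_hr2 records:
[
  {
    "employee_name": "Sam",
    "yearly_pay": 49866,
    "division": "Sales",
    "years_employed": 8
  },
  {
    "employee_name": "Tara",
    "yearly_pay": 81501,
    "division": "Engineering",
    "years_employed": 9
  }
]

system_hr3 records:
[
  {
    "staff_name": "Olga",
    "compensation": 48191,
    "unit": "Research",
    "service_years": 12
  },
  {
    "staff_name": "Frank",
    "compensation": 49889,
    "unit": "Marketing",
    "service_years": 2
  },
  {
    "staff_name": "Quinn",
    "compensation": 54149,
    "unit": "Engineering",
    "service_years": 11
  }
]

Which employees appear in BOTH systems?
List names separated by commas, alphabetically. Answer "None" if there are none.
None

Schema mapping: "employee_name" (system_hr2) = "staff_name" (system_hr3) = employee name

Names in system_hr2: ['Sam', 'Tara']
Names in system_hr3: ['Frank', 'Olga', 'Quinn']

Intersection: None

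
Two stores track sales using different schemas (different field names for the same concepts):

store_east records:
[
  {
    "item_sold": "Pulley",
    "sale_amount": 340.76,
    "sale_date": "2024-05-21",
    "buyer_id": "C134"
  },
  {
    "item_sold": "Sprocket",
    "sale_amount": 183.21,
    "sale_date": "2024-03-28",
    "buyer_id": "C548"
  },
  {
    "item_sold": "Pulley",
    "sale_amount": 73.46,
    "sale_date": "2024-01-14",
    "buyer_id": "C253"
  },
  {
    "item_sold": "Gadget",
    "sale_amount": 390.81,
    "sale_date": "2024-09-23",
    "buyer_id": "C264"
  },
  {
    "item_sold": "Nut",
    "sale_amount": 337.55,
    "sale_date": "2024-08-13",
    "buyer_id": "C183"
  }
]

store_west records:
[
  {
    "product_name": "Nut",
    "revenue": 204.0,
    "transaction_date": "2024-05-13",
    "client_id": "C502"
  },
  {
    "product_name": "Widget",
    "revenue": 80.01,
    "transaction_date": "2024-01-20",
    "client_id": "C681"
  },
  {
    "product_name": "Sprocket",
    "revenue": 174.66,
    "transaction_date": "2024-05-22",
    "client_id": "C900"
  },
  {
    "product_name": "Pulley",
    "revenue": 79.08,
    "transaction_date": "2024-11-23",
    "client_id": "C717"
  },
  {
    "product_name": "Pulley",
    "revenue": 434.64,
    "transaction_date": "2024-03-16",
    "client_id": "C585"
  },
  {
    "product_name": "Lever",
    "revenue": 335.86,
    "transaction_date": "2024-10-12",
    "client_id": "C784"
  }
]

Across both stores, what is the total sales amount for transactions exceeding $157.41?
2401.49

Schema mapping: "sale_amount" (store_east) = "revenue" (store_west) = sale amount

Sum of sales > $157.41 in store_east: 1252.33
Sum of sales > $157.41 in store_west: 1149.16

Total: 1252.33 + 1149.16 = 2401.49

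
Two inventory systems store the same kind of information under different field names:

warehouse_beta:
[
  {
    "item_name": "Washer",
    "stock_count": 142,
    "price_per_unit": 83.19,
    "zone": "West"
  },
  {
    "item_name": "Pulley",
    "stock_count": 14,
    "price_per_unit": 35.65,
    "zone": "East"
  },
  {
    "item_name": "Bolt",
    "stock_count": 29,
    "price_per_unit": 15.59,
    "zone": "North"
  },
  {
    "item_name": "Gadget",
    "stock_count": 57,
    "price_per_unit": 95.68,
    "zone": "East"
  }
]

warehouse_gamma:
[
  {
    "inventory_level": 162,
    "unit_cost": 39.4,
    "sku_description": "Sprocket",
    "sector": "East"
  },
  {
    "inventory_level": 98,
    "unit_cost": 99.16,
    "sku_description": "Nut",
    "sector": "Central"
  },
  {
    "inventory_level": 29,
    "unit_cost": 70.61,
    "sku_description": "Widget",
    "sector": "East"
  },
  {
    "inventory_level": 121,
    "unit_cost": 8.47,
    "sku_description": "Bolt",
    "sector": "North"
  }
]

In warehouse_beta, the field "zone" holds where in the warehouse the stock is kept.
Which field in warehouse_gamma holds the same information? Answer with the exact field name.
sector

In warehouse_beta, "zone" holds where in the warehouse the stock is kept.
The fields in warehouse_gamma are: "inventory_level", "unit_cost", "sku_description", "sector".
"sector" is the match: the name refers to the same concept and its values are area labels (e.g. 'Central', 'East').
The other fields ("inventory_level", "unit_cost", "sku_description") hold different kinds of data.

So "zone" in warehouse_beta corresponds to "sector" in warehouse_gamma.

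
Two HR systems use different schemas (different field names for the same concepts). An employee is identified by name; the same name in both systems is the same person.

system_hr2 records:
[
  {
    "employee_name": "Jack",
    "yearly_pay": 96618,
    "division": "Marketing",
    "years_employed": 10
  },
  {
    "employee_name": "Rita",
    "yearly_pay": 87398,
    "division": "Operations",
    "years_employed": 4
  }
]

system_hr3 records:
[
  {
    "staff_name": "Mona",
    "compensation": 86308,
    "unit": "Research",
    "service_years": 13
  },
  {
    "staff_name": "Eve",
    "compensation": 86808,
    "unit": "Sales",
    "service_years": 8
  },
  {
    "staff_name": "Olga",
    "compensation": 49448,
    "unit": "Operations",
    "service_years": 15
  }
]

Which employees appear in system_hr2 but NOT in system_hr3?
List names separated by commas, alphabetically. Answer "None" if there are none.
Jack, Rita

Schema mapping: "employee_name" (system_hr2) = "staff_name" (system_hr3) = employee name

Names in system_hr2: ['Jack', 'Rita']
Names in system_hr3: ['Eve', 'Mona', 'Olga']

In system_hr2 but not system_hr3: ['Jack', 'Rita']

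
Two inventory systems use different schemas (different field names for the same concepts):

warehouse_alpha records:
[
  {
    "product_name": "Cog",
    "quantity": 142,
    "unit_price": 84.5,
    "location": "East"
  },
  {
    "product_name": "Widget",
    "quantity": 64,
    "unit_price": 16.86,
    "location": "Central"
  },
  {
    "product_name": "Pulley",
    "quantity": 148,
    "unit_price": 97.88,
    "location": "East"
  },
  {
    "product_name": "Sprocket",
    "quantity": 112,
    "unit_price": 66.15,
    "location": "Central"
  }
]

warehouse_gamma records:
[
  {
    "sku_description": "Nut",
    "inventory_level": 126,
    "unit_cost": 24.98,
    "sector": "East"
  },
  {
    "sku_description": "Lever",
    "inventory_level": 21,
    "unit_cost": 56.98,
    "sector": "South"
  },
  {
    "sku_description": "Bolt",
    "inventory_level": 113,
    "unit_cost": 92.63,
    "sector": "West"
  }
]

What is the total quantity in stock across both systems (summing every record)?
726

To reconcile these schemas, identify the field holding the quantity in stock in each system:
1. In warehouse_alpha it is "quantity"
2. In warehouse_gamma it is "inventory_level"

From warehouse_alpha: 142 + 64 + 148 + 112 = 466
From warehouse_gamma: 126 + 21 + 113 = 260

Total: 466 + 260 = 726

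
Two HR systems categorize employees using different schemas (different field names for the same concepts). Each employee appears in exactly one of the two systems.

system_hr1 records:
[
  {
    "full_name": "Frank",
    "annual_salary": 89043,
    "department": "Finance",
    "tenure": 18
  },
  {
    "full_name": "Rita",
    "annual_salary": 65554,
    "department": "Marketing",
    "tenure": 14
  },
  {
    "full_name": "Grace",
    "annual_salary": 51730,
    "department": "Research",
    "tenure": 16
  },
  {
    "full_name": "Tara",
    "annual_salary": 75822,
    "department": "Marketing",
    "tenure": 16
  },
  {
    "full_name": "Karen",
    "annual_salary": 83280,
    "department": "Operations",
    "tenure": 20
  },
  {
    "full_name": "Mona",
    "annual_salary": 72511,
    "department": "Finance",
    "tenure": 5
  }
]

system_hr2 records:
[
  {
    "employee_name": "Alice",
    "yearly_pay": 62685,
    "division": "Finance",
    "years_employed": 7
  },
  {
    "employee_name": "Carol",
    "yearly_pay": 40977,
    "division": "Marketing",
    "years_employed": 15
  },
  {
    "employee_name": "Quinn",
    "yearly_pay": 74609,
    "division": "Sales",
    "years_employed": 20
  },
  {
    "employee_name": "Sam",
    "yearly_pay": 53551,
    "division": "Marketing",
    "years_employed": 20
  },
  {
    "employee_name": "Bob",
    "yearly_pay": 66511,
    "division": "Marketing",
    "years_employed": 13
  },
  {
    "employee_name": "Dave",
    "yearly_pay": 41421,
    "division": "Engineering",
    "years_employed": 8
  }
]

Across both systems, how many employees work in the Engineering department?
1

Schema mapping: "department" (system_hr1) = "division" (system_hr2) = department

Engineering employees in system_hr1: 0
Engineering employees in system_hr2: 1

Total in Engineering: 0 + 1 = 1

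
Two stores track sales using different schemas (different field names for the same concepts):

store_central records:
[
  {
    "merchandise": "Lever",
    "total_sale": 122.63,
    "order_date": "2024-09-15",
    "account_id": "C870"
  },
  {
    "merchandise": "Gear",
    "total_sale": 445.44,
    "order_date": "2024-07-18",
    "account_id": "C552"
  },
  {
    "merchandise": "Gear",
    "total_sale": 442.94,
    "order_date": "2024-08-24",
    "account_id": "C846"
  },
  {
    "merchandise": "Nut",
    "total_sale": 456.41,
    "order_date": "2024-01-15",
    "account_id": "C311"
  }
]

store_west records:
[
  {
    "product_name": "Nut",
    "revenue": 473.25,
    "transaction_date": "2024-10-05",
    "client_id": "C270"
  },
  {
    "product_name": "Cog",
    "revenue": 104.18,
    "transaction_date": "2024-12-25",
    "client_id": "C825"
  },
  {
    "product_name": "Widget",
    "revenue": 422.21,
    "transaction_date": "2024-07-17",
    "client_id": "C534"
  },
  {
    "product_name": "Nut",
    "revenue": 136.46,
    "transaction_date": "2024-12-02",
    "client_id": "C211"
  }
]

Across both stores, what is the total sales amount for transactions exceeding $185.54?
2240.25

Schema mapping: "total_sale" (store_central) = "revenue" (store_west) = sale amount

Sum of sales > $185.54 in store_central: 1344.79
Sum of sales > $185.54 in store_west: 895.46

Total: 1344.79 + 895.46 = 2240.25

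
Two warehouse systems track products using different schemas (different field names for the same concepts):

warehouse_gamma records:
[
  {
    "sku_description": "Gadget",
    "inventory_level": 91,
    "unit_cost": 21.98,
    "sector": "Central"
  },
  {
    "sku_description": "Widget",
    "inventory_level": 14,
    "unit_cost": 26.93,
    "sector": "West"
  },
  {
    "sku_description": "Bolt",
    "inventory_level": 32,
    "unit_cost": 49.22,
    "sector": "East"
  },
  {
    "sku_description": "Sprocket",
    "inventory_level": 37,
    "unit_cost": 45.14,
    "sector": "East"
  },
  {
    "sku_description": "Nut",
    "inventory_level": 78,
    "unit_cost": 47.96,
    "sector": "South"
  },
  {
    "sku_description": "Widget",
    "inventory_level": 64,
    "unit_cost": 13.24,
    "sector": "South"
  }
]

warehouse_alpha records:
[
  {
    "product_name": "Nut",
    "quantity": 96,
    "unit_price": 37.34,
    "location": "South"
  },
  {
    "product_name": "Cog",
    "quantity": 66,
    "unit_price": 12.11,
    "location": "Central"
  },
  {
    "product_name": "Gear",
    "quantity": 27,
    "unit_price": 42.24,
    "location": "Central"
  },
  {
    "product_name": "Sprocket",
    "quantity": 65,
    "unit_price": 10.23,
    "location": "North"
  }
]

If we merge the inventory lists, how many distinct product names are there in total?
7

Schema mapping: "sku_description" (warehouse_gamma) = "product_name" (warehouse_alpha) = product name

Products in warehouse_gamma: ['Bolt', 'Gadget', 'Nut', 'Sprocket', 'Widget']
Products in warehouse_alpha: ['Cog', 'Gear', 'Nut', 'Sprocket']

Union (unique products): ['Bolt', 'Cog', 'Gadget', 'Gear', 'Nut', 'Sprocket', 'Widget']
Count: 7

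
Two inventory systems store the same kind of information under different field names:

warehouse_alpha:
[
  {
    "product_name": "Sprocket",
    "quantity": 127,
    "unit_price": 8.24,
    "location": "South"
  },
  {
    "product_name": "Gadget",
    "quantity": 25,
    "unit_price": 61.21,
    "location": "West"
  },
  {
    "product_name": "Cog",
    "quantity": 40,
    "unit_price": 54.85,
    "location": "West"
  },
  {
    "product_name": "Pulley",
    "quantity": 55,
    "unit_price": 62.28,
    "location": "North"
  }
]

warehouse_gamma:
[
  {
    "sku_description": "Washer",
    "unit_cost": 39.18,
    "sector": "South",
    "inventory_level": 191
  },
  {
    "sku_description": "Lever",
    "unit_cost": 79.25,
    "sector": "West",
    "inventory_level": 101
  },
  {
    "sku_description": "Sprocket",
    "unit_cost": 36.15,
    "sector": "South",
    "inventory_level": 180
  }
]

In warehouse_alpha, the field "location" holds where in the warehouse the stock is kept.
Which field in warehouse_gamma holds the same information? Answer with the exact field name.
sector

In warehouse_alpha, "location" holds where in the warehouse the stock is kept.
The fields in warehouse_gamma are: "sku_description", "unit_cost", "sector", "inventory_level".
"sector" is the match: the name refers to the same concept and its values are area labels (e.g. 'South', 'West').
The other fields ("sku_description", "unit_cost", "inventory_level") hold different kinds of data.

So "location" in warehouse_alpha corresponds to "sector" in warehouse_gamma.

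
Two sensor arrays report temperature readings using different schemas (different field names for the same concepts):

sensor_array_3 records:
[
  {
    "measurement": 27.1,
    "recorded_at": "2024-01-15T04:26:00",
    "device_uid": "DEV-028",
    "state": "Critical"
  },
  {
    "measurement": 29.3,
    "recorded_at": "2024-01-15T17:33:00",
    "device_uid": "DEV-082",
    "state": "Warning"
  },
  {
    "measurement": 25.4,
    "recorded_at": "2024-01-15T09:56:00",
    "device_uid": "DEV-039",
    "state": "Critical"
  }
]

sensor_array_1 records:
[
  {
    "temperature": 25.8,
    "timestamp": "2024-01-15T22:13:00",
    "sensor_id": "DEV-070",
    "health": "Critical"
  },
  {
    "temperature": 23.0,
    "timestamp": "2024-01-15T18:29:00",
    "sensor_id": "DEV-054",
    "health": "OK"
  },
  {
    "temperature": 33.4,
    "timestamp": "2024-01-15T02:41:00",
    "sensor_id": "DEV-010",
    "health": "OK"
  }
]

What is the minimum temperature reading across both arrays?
23.0

Schema mapping: "measurement" (sensor_array_3) = "temperature" (sensor_array_1) = temperature reading

Minimum in sensor_array_3: 25.4
Minimum in sensor_array_1: 23.0

Overall minimum: min(25.4, 23.0) = 23.0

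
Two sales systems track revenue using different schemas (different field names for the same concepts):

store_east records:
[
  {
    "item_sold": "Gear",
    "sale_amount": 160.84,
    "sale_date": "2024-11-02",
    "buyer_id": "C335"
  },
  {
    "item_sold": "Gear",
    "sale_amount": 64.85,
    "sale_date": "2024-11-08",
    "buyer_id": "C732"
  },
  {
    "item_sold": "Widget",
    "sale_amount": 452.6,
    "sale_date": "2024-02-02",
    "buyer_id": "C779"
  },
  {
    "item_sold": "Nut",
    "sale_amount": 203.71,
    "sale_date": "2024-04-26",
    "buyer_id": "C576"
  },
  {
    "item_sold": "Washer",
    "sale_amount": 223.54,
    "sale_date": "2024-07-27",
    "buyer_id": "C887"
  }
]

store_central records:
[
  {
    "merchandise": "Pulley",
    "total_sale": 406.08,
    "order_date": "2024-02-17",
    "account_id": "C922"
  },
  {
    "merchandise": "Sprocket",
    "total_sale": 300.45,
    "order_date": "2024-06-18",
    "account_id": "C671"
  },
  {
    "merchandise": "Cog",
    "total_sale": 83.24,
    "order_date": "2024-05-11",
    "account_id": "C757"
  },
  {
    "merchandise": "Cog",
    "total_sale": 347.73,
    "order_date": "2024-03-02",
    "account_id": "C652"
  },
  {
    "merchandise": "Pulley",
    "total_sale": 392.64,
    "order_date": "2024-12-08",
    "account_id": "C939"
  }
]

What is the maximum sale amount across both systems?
452.6

Reconcile: "sale_amount" (store_east) = "total_sale" (store_central) = sale amount

Maximum in store_east: 452.6
Maximum in store_central: 406.08

Overall maximum: max(452.6, 406.08) = 452.6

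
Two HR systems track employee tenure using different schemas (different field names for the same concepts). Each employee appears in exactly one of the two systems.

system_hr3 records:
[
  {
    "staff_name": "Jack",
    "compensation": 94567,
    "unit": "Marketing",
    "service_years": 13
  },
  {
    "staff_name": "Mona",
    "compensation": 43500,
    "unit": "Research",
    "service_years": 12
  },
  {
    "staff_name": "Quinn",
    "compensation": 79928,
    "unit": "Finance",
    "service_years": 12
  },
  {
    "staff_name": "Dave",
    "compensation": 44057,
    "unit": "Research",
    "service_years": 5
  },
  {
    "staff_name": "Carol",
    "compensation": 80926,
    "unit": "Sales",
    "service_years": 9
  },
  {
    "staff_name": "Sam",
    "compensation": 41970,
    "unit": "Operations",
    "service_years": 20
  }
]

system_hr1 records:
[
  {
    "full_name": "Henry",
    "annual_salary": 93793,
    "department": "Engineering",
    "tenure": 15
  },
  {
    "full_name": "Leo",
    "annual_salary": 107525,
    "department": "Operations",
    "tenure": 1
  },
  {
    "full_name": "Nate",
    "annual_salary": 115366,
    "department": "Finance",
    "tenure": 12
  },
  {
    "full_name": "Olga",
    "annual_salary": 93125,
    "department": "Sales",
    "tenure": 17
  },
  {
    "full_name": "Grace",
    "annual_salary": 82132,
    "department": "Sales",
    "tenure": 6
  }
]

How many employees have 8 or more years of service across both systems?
8

Reconcile schemas: "service_years" (system_hr3) = "tenure" (system_hr1) = years of service

From system_hr3: 5 employees with >= 8 years
From system_hr1: 3 employees with >= 8 years

Total: 5 + 3 = 8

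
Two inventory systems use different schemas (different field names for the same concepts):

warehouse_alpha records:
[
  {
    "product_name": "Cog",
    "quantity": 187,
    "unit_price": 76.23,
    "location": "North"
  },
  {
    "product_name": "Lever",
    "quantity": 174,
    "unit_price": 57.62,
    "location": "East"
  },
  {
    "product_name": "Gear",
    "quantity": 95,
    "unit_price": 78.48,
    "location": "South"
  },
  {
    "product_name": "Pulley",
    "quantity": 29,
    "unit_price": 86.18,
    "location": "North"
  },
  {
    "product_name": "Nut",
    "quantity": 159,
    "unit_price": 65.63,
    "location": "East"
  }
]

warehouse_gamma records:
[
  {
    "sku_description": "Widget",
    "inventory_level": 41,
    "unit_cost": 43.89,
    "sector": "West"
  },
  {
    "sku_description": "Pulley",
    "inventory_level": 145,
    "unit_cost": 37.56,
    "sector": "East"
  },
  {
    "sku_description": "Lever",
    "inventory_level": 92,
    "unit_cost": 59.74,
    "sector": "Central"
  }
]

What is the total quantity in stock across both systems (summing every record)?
922

To reconcile these schemas, identify the field holding the quantity in stock in each system:
1. In warehouse_alpha it is "quantity"
2. In warehouse_gamma it is "inventory_level"

From warehouse_alpha: 187 + 174 + 95 + 29 + 159 = 644
From warehouse_gamma: 41 + 145 + 92 = 278

Total: 644 + 278 = 922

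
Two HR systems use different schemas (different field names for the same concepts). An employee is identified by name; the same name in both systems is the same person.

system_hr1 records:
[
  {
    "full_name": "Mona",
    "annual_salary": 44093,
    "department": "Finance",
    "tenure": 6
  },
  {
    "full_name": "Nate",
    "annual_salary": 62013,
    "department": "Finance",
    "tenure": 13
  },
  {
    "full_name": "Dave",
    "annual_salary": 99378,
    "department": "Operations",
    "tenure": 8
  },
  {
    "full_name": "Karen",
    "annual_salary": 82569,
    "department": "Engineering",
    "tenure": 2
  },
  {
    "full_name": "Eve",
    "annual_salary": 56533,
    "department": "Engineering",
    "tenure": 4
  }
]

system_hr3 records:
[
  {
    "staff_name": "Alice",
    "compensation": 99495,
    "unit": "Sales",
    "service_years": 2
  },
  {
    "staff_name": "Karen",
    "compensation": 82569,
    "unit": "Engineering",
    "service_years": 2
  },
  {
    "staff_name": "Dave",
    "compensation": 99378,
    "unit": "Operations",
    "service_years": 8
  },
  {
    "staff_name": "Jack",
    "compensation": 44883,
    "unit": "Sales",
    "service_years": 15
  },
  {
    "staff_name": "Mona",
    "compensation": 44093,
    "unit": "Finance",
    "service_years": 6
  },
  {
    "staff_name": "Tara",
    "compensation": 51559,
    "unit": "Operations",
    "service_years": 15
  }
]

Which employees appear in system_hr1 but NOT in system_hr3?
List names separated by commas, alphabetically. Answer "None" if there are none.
Eve, Nate

Schema mapping: "full_name" (system_hr1) = "staff_name" (system_hr3) = employee name

Names in system_hr1: ['Dave', 'Eve', 'Karen', 'Mona', 'Nate']
Names in system_hr3: ['Alice', 'Dave', 'Jack', 'Karen', 'Mona', 'Tara']

In system_hr1 but not system_hr3: ['Eve', 'Nate']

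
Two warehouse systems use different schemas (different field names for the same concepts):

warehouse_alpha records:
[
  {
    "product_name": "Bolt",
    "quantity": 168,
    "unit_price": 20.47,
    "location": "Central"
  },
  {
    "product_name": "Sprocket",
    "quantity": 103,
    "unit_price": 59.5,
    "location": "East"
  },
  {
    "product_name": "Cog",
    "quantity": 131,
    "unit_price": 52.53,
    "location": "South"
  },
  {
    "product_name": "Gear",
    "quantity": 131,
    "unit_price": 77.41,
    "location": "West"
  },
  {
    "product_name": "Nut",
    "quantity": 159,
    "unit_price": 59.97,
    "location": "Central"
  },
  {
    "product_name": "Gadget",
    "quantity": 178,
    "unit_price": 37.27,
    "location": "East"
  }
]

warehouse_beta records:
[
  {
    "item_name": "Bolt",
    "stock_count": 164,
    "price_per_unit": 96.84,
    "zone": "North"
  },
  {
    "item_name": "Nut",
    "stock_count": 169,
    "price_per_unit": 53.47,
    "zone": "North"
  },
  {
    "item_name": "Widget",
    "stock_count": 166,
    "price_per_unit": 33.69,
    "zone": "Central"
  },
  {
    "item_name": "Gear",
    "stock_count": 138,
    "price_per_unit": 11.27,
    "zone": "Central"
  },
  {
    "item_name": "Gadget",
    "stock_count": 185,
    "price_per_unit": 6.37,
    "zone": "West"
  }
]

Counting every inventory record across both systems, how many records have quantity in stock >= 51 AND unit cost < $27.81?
3

Schema mappings:
- "quantity" (warehouse_alpha) = "stock_count" (warehouse_beta) = quantity
- "unit_price" (warehouse_alpha) = "price_per_unit" (warehouse_beta) = unit cost

Records meeting both conditions in warehouse_alpha: 1
Records meeting both conditions in warehouse_beta: 2

Total: 1 + 2 = 3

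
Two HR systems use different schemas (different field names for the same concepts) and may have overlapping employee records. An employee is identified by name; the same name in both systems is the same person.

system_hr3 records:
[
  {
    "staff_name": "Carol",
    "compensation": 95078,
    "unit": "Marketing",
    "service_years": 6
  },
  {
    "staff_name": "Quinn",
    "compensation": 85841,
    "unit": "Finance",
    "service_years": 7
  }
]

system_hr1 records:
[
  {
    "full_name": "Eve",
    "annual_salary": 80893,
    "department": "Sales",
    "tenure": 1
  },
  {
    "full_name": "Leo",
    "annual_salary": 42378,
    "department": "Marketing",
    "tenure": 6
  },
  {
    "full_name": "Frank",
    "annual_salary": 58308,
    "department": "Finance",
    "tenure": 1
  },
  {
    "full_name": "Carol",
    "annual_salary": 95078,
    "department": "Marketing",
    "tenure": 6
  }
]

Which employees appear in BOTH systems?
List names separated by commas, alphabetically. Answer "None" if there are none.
Carol

Schema mapping: "staff_name" (system_hr3) = "full_name" (system_hr1) = employee name

Names in system_hr3: ['Carol', 'Quinn']
Names in system_hr1: ['Carol', 'Eve', 'Frank', 'Leo']

Intersection: ['Carol']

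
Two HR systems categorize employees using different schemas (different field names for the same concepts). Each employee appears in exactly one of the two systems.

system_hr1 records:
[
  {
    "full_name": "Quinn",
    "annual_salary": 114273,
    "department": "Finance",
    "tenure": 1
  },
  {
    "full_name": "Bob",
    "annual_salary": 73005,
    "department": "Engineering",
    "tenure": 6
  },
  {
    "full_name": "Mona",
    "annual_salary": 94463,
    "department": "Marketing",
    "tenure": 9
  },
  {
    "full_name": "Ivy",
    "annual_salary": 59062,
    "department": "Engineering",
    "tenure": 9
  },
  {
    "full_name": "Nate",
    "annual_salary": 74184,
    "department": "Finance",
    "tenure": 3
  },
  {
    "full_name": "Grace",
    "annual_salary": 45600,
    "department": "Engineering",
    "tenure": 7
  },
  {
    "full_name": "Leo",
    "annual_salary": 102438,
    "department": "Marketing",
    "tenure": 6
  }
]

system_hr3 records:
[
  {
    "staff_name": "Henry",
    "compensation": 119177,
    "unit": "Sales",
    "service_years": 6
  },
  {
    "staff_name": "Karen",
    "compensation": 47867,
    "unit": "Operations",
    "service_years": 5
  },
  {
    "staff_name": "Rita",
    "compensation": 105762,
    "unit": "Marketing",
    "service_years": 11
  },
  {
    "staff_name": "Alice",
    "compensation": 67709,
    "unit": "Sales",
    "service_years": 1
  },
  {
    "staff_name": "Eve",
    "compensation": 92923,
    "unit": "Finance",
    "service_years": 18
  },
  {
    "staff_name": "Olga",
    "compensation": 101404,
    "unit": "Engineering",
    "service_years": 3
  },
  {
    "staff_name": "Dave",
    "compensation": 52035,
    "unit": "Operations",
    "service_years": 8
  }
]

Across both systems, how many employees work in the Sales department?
2

Schema mapping: "department" (system_hr1) = "unit" (system_hr3) = department

Sales employees in system_hr1: 0
Sales employees in system_hr3: 2

Total in Sales: 0 + 2 = 2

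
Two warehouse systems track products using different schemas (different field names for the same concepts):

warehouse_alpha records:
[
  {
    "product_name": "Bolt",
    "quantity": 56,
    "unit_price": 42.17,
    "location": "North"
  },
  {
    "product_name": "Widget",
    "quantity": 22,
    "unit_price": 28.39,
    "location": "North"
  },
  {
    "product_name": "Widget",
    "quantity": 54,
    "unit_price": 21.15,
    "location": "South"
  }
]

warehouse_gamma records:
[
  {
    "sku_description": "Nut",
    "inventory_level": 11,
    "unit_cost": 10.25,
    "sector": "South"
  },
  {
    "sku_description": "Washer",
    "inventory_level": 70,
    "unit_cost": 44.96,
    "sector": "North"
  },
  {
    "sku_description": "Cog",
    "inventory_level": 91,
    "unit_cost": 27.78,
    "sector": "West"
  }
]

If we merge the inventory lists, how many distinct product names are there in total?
5

Schema mapping: "product_name" (warehouse_alpha) = "sku_description" (warehouse_gamma) = product name

Products in warehouse_alpha: ['Bolt', 'Widget']
Products in warehouse_gamma: ['Cog', 'Nut', 'Washer']

Union (unique products): ['Bolt', 'Cog', 'Nut', 'Washer', 'Widget']
Count: 5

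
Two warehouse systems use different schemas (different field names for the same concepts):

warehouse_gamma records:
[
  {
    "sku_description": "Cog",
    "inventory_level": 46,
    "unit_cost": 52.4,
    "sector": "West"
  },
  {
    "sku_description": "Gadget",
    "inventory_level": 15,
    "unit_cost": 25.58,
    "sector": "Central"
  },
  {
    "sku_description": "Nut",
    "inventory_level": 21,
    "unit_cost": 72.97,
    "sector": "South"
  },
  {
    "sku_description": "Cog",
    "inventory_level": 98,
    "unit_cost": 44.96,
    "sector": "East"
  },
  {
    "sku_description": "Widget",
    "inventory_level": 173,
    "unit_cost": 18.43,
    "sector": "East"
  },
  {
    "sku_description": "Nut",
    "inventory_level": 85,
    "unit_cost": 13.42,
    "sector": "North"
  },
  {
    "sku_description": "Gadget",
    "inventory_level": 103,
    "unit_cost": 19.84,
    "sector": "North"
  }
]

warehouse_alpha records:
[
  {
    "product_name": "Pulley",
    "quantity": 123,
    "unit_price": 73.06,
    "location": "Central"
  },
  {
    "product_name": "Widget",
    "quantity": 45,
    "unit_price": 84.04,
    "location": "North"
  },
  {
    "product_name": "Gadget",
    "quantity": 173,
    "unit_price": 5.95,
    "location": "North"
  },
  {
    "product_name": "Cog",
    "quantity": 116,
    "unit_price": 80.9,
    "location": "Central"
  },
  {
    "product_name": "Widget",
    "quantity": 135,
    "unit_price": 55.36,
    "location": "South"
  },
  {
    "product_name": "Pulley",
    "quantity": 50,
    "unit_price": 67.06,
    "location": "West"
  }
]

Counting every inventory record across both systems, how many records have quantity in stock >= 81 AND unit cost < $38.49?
4

Schema mappings:
- "inventory_level" (warehouse_gamma) = "quantity" (warehouse_alpha) = quantity
- "unit_cost" (warehouse_gamma) = "unit_price" (warehouse_alpha) = unit cost

Records meeting both conditions in warehouse_gamma: 3
Records meeting both conditions in warehouse_alpha: 1

Total: 3 + 1 = 4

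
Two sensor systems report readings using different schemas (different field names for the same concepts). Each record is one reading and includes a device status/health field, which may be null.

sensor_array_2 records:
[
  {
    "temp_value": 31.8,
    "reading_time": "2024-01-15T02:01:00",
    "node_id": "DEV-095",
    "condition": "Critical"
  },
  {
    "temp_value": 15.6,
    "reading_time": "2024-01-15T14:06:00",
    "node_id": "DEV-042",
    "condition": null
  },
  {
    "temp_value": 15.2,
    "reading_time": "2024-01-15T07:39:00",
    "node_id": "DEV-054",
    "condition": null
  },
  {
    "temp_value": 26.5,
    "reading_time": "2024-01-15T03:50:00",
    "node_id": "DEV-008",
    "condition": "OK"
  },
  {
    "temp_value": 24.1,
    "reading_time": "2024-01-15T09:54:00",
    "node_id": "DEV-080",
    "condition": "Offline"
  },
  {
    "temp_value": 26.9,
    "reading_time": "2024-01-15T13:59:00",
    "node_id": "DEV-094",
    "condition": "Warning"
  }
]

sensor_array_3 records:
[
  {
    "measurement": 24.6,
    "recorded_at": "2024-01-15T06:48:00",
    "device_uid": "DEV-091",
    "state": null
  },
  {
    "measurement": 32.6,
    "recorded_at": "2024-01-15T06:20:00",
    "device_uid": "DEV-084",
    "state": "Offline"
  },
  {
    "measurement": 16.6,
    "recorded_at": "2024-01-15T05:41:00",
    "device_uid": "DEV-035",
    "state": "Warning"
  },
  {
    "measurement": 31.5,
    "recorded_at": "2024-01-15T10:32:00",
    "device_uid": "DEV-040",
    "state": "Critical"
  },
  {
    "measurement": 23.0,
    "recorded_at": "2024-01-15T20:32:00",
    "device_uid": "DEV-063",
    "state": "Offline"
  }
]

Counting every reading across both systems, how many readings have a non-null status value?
8

Schema mapping: "condition" (sensor_array_2) = "state" (sensor_array_3) = status

Non-null in sensor_array_2: 4
Non-null in sensor_array_3: 4

Total non-null: 4 + 4 = 8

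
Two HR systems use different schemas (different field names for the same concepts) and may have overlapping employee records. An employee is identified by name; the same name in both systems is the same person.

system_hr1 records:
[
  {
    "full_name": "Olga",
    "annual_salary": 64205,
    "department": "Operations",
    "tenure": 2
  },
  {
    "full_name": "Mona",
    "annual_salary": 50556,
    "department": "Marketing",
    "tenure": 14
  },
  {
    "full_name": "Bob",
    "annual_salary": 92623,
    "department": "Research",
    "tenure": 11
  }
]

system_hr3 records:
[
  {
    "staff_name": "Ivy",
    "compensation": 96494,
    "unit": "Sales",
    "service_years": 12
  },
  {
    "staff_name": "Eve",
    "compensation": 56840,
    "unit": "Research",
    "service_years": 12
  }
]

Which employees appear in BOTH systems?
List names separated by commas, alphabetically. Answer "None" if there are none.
None

Schema mapping: "full_name" (system_hr1) = "staff_name" (system_hr3) = employee name

Names in system_hr1: ['Bob', 'Mona', 'Olga']
Names in system_hr3: ['Eve', 'Ivy']

Intersection: None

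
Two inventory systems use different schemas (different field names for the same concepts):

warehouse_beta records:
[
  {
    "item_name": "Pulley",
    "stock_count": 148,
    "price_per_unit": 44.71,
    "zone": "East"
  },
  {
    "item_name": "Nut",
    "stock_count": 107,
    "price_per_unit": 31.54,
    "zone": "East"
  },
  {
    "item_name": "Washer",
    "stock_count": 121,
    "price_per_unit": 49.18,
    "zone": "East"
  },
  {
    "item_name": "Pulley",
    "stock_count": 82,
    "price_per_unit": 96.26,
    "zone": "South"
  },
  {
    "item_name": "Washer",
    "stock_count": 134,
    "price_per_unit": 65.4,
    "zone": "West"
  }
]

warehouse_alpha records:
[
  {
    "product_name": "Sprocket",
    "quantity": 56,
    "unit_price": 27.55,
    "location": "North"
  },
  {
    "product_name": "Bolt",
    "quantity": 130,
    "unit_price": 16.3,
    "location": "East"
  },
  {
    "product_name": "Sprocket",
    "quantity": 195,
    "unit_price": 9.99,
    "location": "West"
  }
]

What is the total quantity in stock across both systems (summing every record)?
973

To reconcile these schemas, identify the field holding the quantity in stock in each system:
1. In warehouse_beta it is "stock_count"
2. In warehouse_alpha it is "quantity"

From warehouse_beta: 148 + 107 + 121 + 82 + 134 = 592
From warehouse_alpha: 56 + 130 + 195 = 381

Total: 592 + 381 = 973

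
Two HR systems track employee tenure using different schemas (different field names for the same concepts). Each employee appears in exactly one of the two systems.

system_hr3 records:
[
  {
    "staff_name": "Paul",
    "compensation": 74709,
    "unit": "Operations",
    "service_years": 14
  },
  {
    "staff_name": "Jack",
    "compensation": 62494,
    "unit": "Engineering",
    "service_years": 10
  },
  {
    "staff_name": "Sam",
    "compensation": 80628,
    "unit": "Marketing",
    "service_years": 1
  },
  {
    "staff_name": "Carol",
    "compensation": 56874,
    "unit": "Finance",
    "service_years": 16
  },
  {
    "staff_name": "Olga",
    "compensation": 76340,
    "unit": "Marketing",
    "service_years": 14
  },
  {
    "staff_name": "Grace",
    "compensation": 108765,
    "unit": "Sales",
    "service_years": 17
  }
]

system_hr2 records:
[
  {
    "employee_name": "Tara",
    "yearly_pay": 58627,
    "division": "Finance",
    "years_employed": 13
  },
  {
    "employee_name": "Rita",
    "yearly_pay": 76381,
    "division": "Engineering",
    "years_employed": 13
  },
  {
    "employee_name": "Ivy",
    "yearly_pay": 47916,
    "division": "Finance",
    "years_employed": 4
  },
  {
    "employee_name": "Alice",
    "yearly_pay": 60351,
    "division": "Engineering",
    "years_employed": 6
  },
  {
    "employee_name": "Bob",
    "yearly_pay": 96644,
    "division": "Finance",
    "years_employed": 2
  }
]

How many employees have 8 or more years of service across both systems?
7

Reconcile schemas: "service_years" (system_hr3) = "years_employed" (system_hr2) = years of service

From system_hr3: 5 employees with >= 8 years
From system_hr2: 2 employees with >= 8 years

Total: 5 + 2 = 7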